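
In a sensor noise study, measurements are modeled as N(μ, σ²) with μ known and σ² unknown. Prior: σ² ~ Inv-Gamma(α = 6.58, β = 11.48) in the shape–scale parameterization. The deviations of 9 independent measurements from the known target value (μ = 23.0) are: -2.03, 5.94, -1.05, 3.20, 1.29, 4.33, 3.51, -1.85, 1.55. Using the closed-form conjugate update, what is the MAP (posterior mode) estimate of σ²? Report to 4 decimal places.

With known mean μ and an Inverse-Gamma(α, β) prior on σ², the Normal likelihood is conjugate: posterior is Inv-Gamma(α + n/2, β + Σ(xᵢ−μ)²/2).
Σ(xᵢ−μ)² = (-2.03)² + (5.94)² + (-1.05)² + (3.20)² + (1.29)² + (4.33)² + (3.51)² + (-1.85)² + (1.55)² = 89.3051.
Posterior: Inv-Gamma(6.58 + 9/2, 11.48 + 89.3051/2) = Inv-Gamma(11.08, 56.13255).
Mode = β/(α+1) = 56.13255/12.08 = 4.6467.

4.6467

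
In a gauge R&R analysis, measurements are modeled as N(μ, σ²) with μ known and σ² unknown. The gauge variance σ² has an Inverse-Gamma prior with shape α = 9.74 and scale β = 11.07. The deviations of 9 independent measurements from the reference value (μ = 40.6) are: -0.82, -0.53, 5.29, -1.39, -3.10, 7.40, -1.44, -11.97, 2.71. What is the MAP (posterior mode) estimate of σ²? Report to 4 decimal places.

8.8608

With known mean μ and an Inverse-Gamma(α, β) prior on σ², the Normal likelihood is conjugate: posterior is Inv-Gamma(α + n/2, β + Σ(xᵢ−μ)²/2).
Σ(xᵢ−μ)² = (-0.82)² + (-0.53)² + (5.29)² + (-1.39)² + (-3.10)² + (7.40)² + (-1.44)² + (-11.97)² + (2.71)² = 247.9381.
Posterior: Inv-Gamma(9.74 + 9/2, 11.07 + 247.9381/2) = Inv-Gamma(14.24, 135.03905).
Mode = β/(α+1) = 135.03905/15.24 = 8.8608.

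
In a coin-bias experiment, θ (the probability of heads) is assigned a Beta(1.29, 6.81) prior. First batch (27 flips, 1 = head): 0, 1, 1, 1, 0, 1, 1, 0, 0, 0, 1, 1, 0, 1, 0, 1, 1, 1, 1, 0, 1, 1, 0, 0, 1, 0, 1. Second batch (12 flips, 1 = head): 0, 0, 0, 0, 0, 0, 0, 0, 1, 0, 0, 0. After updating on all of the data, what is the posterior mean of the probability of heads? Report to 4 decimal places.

0.3883

The Beta prior is conjugate to a Binomial/Bernoulli likelihood; the update adds successes to α and failures to β.
After batch 1: Beta(1.29+16, 6.81+11) = Beta(17.29, 17.81).
After batch 2: Beta(17.29+1, 17.81+11) = Beta(18.29, 28.81).
Posterior mean = α/(α+β) = 18.29/47.10 = 0.3883.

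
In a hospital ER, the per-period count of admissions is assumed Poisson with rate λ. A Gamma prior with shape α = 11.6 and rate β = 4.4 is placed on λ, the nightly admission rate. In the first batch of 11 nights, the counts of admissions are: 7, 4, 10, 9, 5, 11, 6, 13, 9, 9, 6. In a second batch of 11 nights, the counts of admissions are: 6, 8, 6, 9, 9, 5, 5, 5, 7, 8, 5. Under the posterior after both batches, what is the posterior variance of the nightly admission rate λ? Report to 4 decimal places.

0.2491

With a Gamma(shape α, rate β) prior, the Poisson likelihood is conjugate: the posterior is Gamma(α + ΣXᵢ, β + n).
Batch 1: sum of counts S = 89 over n = 11 nights.
After batch 1: Gamma(α+S, β+n) = Gamma(11.6+89, 4.4+11) = Gamma(100.6, 15.4).
Batch 2: sum of counts S = 73 over n = 11 nights.
After batch 2: Gamma(α+S, β+n) = Gamma(100.6+73, 15.4+11) = Gamma(173.6, 26.4).
Var = α/β² = 173.6/26.4² = 0.2491.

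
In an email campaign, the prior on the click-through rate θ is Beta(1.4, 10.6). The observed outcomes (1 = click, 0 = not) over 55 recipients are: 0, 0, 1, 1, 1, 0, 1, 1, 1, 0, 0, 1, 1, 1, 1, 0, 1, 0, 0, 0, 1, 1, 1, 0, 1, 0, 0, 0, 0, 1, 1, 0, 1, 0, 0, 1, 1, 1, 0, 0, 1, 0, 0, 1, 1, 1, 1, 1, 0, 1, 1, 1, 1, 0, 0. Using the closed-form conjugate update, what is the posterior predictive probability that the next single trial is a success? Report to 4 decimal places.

0.4836

The Beta prior is conjugate to a Binomial/Bernoulli likelihood; the update adds successes to α and failures to β.
Posterior: Beta(α+k, β+n−k) = Beta(1.4+31, 10.6+24) = Beta(32.4, 34.6).
For a single future Bernoulli trial, P(success | data) = α/(α+β) = 0.4836.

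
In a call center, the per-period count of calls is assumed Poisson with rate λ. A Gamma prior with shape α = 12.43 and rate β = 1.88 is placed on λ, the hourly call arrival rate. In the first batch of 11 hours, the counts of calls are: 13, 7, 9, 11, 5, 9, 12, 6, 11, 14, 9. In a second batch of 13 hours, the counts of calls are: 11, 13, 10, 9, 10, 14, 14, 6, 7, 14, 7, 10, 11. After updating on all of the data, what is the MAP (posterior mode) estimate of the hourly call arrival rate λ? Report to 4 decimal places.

With a Gamma(shape α, rate β) prior, the Poisson likelihood is conjugate: the posterior is Gamma(α + ΣXᵢ, β + n).
Batch 1: sum of counts S = 106 over n = 11 hours.
After batch 1: Gamma(α+S, β+n) = Gamma(12.43+106, 1.88+11) = Gamma(118.43, 12.88).
Batch 2: sum of counts S = 136 over n = 13 hours.
After batch 2: Gamma(α+S, β+n) = Gamma(118.43+136, 12.88+13) = Gamma(254.43, 25.88).
Mode of Gamma(α,β) for α≥1 is (α−1)/β = 253.43/25.88 = 9.7925.

9.7925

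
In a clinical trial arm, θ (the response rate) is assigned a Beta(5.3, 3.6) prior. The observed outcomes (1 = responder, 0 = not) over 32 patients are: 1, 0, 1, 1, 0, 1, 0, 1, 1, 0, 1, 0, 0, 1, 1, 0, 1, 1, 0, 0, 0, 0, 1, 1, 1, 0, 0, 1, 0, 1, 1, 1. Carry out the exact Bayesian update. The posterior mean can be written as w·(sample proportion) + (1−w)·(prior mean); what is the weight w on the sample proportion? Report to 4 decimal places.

0.7824

The Beta prior is conjugate to a Binomial/Bernoulli likelihood; the update adds successes to α and failures to β.
Posterior mean = (α₀+k)/(α₀+β₀+n) = [n/(α₀+β₀+n)]·(k/n) + [(α₀+β₀)/(α₀+β₀+n)]·α₀/(α₀+β₀), so only n and the prior enter the weight.
The weight on the data is w = n/(α₀+β₀+n) = 32/(5.3+3.6+32) = 32/40.9 = 0.7824.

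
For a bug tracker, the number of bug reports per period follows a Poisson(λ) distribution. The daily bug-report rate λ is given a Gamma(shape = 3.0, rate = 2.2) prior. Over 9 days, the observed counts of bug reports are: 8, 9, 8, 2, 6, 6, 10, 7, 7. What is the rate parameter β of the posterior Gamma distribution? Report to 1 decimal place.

11.2

With a Gamma(shape α, rate β) prior, the Poisson likelihood is conjugate: the posterior is Gamma(α + ΣXᵢ, β + n).
Sum of counts S = 63 over n = 9 days.
Posterior: Gamma(α+S, β+n) = Gamma(3.0+63, 2.2+9) = Gamma(66.0, 11.2).
Posterior β = 11.2.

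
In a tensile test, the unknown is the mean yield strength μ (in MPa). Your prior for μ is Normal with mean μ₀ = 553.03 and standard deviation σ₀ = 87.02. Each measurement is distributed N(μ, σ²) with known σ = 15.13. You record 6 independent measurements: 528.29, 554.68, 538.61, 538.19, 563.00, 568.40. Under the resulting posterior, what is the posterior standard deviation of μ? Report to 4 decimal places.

For Normal data with known variance σ², a Normal(μ₀, σ₀²) prior on μ is conjugate. Posterior precision = 1/σ₀² + n/σ²; posterior mean is the precision-weighted average of μ₀ and x̄.
σ₀² = 87.02² = 7572.4804, σ² = 15.13² = 228.9169; σ² + n·σ₀² = 228.9169 + 6·7572.4804 = 45663.7993.
Posterior precision = 1/σ₀² + n/σ² = 1/7572.4804 + 6/228.9169 = (σ² + n·σ₀²)/(σ₀²σ²) = 45663.7993/(7572.4804·228.9169); posterior variance σₙ² = σ₀²σ²/(σ² + n·σ₀²) = 7572.4804·228.9169/45663.7993 = 37.961553.
Posterior SD = √σₙ² = √(7572.4804·228.9169/45663.7993) = 6.1613.

6.1613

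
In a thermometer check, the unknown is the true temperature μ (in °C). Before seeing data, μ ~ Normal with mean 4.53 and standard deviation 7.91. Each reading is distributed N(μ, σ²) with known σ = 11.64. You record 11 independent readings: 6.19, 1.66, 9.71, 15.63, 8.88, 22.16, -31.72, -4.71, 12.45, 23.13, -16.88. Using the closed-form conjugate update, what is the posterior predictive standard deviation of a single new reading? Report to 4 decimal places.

12.0740

For Normal data with known variance σ², a Normal(μ₀, σ₀²) prior on μ is conjugate. Posterior precision = 1/σ₀² + n/σ²; posterior mean is the precision-weighted average of μ₀ and x̄.
σ₀² = 7.91² = 62.5681, σ² = 11.64² = 135.4896; σ² + n·σ₀² = 135.4896 + 11·62.5681 = 823.7387.
Posterior precision = 1/σ₀² + n/σ² = 1/62.5681 + 11/135.4896 = (σ² + n·σ₀²)/(σ₀²σ²) = 823.7387/(62.5681·135.4896); posterior variance σₙ² = σ₀²σ²/(σ² + n·σ₀²) = 62.5681·135.4896/823.7387 = 10.291281.
Predictive variance for one new observation = σₙ² + σ² = 62.5681·135.4896/823.7387 + 135.4896 = σ²·(σ₀² + 823.7387)/823.7387 = 135.4896·886.3068/823.7387 = 145.780881; SD = √(135.4896·886.3068/823.7387) = 12.0740.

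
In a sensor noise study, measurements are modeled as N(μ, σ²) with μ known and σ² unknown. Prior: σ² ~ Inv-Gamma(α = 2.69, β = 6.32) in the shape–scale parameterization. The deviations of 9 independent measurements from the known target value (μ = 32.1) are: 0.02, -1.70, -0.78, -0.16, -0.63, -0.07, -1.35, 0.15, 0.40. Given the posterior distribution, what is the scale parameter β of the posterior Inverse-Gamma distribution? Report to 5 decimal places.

9.28560

With known mean μ and an Inverse-Gamma(α, β) prior on σ², the Normal likelihood is conjugate: posterior is Inv-Gamma(α + n/2, β + Σ(xᵢ−μ)²/2).
Σ(xᵢ−μ)² = (0.02)² + (-1.70)² + (-0.78)² + (-0.16)² + (-0.63)² + (-0.07)² + (-1.35)² + (0.15)² + (0.40)² = 5.9312.
Posterior: Inv-Gamma(2.69 + 9/2, 6.32 + 5.9312/2) = Inv-Gamma(7.19, 9.28560).
Posterior β = 9.28560.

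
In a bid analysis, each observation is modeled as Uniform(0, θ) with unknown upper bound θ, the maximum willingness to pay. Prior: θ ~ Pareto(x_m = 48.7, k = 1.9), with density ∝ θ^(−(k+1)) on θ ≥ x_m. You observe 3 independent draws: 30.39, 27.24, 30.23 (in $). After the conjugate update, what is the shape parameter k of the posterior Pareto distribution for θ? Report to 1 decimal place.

A Pareto(scale x_m, shape k) prior on the upper bound θ of Uniform(0, θ) is conjugate: posterior is Pareto(max(x_m, max xᵢ), k + n).
Sample maximum = 30.39; prior scale x_m = 48.7 → posterior scale = max = 48.70.
Posterior shape = 1.9 + 3 = 4.9.
Posterior shape k = 4.9.

4.9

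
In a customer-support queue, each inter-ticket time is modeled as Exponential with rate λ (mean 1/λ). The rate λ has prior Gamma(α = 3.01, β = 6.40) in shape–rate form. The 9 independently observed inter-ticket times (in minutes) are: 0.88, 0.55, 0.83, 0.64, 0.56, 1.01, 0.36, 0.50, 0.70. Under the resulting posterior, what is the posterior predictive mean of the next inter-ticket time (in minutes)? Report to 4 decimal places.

With a Gamma(shape α, rate β) prior on the exponential rate λ, the posterior after n observations with total T = Σxᵢ is Gamma(α+n, β+T).
Sum of observations T = 6.03 minutes; n = 9.
Posterior: Gamma(3.01+9, 6.40+6.03) = Gamma(12.01, 12.43).
The predictive distribution for the next observation is Lomax; its mean is β/(α−1) = 12.43/11.01 = 1.1290.

1.1290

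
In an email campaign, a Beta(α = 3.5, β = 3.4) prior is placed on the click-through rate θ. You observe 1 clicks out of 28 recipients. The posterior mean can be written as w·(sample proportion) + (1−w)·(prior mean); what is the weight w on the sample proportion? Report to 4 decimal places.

0.8023

The Beta prior is conjugate to a Binomial/Bernoulli likelihood; the update adds successes to α and failures to β.
Posterior mean = (α₀+k)/(α₀+β₀+n) = [n/(α₀+β₀+n)]·(k/n) + [(α₀+β₀)/(α₀+β₀+n)]·α₀/(α₀+β₀), so only n and the prior enter the weight.
The weight on the data is w = n/(α₀+β₀+n) = 28/(3.5+3.4+28) = 28/34.9 = 0.8023.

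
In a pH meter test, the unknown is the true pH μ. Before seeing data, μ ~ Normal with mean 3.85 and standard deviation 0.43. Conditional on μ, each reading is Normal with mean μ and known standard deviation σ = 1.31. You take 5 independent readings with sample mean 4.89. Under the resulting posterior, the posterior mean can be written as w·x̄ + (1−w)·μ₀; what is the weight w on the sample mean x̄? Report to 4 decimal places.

For Normal data with known variance σ², a Normal(μ₀, σ₀²) prior on μ is conjugate. Posterior precision = 1/σ₀² + n/σ²; posterior mean is the precision-weighted average of μ₀ and x̄.
σ₀² = 0.43² = 0.1849, σ² = 1.31² = 1.7161. Prior precision 1/σ₀² = 1/0.1849; data precision n/σ² = 5/1.7161.
w = (n/σ²)/(1/σ₀² + n/σ²) = n·σ₀²/(σ² + n·σ₀²) = 5·0.1849/(1.7161 + 5·0.1849) = 0.9245/2.6406 = 0.3501.

0.3501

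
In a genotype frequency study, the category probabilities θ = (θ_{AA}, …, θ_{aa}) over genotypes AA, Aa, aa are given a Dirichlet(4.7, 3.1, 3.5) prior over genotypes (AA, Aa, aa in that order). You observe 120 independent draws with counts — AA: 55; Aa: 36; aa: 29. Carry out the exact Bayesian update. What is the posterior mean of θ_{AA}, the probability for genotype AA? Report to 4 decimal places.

0.4547

The Dirichlet prior is conjugate to the Multinomial likelihood: each posterior αⱼ = prior αⱼ + observed count nⱼ.
Posterior concentration: (59.7, 39.1, 32.5), total = 131.3.
E[θ_{AA}|data] = α_{AA}/Σα = 59.7/131.3 = 0.4547.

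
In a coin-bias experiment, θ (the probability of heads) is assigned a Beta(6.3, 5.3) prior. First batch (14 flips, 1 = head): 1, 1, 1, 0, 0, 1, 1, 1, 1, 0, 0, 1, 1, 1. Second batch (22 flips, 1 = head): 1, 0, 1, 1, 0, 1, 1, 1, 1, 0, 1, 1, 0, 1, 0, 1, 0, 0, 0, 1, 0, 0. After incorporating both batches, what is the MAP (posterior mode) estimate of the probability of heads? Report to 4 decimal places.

0.5987

The Beta prior is conjugate to a Binomial/Bernoulli likelihood; the update adds successes to α and failures to β.
After batch 1: Beta(6.3+10, 5.3+4) = Beta(16.3, 9.3).
After batch 2: Beta(16.3+12, 9.3+10) = Beta(28.3, 19.3).
Mode of Beta(a,b) for a,b>1 is (a−1)/(a+b−2) = 27.3/45.6 = 0.5987.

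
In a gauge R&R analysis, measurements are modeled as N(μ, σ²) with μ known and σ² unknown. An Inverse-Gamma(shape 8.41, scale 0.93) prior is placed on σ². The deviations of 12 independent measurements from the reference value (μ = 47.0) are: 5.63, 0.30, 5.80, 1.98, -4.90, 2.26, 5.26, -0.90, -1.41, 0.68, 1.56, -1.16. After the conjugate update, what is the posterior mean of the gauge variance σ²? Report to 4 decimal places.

With known mean μ and an Inverse-Gamma(α, β) prior on σ², the Normal likelihood is conjugate: posterior is Inv-Gamma(α + n/2, β + Σ(xᵢ−μ)²/2).
Σ(xᵢ−μ)² = (5.63)² + (0.30)² + (5.80)² + (1.98)² + (-4.90)² + (2.26)² + (5.26)² + (-0.90)² + (-1.41)² + (0.68)² + (1.56)² + (-1.16)² = 133.1722.
Posterior: Inv-Gamma(8.41 + 12/2, 0.93 + 133.1722/2) = Inv-Gamma(14.41, 67.51610).
E[σ²|data] = β/(α−1) = 67.51610/13.41 = 5.0348.

5.0348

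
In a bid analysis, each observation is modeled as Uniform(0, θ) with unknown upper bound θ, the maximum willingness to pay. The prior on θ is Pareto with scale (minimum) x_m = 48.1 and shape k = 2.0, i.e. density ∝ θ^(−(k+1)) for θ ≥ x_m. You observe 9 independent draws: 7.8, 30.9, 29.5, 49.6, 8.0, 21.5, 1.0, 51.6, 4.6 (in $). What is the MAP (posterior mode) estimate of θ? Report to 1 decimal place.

51.6

A Pareto(scale x_m, shape k) prior on the upper bound θ of Uniform(0, θ) is conjugate: posterior is Pareto(max(x_m, max xᵢ), k + n).
Sample maximum = 51.6; prior scale x_m = 48.1 → posterior scale = max = 51.6.
Posterior shape = 2.0 + 9 = 11.0.
The Pareto density is decreasing on [x_m, ∞), so the mode is x_m = 51.6.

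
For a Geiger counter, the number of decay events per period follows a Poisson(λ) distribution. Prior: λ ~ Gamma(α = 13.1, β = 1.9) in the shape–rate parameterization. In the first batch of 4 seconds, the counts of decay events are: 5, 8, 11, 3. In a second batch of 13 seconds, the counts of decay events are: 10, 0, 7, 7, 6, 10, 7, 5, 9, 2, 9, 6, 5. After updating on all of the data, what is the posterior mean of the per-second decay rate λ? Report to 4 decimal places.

With a Gamma(shape α, rate β) prior, the Poisson likelihood is conjugate: the posterior is Gamma(α + ΣXᵢ, β + n).
Batch 1: sum of counts S = 27 over n = 4 seconds.
After batch 1: Gamma(α+S, β+n) = Gamma(13.1+27, 1.9+4) = Gamma(40.1, 5.9).
Batch 2: sum of counts S = 83 over n = 13 seconds.
After batch 2: Gamma(α+S, β+n) = Gamma(40.1+83, 5.9+13) = Gamma(123.1, 18.9).
Posterior mean = α/β = 123.1/18.9 = 6.5132.

6.5132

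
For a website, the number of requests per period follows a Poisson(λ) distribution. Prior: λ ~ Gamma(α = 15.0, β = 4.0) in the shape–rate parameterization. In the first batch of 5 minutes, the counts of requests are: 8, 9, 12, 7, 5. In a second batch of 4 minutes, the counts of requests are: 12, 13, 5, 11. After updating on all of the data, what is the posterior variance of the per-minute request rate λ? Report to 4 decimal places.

With a Gamma(shape α, rate β) prior, the Poisson likelihood is conjugate: the posterior is Gamma(α + ΣXᵢ, β + n).
Batch 1: sum of counts S = 41 over n = 5 minutes.
After batch 1: Gamma(α+S, β+n) = Gamma(15.0+41, 4.0+5) = Gamma(56.0, 9.0).
Batch 2: sum of counts S = 41 over n = 4 minutes.
After batch 2: Gamma(α+S, β+n) = Gamma(56.0+41, 9.0+4) = Gamma(97.0, 13.0).
Var = α/β² = 97.0/13.0² = 0.5740.

0.5740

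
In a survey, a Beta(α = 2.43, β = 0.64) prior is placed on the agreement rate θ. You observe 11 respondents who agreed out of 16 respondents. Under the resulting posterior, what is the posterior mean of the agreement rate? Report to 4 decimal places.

0.7042

The Beta prior is conjugate to a Binomial/Bernoulli likelihood; the update adds successes to α and failures to β.
Posterior: Beta(α+k, β+n−k) = Beta(2.43+11, 0.64+5) = Beta(13.43, 5.64).
Posterior mean = α/(α+β) = 13.43/19.07 = 0.7042.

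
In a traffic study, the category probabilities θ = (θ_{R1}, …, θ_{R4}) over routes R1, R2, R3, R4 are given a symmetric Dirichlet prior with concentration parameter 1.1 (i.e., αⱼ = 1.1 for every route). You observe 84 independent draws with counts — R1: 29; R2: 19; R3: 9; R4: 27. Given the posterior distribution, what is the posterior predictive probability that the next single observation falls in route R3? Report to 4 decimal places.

The Dirichlet prior is conjugate to the Multinomial likelihood: each posterior αⱼ = prior αⱼ + observed count nⱼ.
Posterior concentration: (30.1, 20.1, 10.1, 28.1), total = 88.4.
P(next = R3 | data) = α_{R3}/Σα = 0.1143.

0.1143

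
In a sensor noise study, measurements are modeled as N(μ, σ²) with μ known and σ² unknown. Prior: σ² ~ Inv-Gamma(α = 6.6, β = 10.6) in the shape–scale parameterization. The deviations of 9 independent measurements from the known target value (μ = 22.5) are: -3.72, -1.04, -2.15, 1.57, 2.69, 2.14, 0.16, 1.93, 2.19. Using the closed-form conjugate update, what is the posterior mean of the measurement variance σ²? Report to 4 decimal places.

3.1470

With known mean μ and an Inverse-Gamma(α, β) prior on σ², the Normal likelihood is conjugate: posterior is Inv-Gamma(α + n/2, β + Σ(xᵢ−μ)²/2).
Σ(xᵢ−μ)² = (-3.72)² + (-1.04)² + (-2.15)² + (1.57)² + (2.69)² + (2.14)² + (0.16)² + (1.93)² + (2.19)² = 42.3697.
Posterior: Inv-Gamma(6.6 + 9/2, 10.6 + 42.3697/2) = Inv-Gamma(11.10, 31.78485).
E[σ²|data] = β/(α−1) = 31.78485/10.10 = 3.1470.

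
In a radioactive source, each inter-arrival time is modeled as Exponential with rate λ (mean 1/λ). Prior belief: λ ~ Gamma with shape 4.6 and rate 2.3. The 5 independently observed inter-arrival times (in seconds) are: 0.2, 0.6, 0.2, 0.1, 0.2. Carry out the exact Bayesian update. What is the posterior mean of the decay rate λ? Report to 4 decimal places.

2.6667

With a Gamma(shape α, rate β) prior on the exponential rate λ, the posterior after n observations with total T = Σxᵢ is Gamma(α+n, β+T).
Sum of observations T = 1.3 seconds; n = 5.
Posterior: Gamma(4.6+5, 2.3+1.3) = Gamma(9.6, 3.6).
Posterior mean of λ = α/β = 9.6/3.6 = 2.6667.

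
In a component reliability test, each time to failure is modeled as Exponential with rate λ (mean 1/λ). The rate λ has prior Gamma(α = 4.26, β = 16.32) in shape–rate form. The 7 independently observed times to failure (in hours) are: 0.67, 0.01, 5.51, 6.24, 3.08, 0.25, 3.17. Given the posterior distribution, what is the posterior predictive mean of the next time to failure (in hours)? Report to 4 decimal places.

3.4357

With a Gamma(shape α, rate β) prior on the exponential rate λ, the posterior after n observations with total T = Σxᵢ is Gamma(α+n, β+T).
Sum of observations T = 18.93 hours; n = 7.
Posterior: Gamma(4.26+7, 16.32+18.93) = Gamma(11.26, 35.25).
The predictive distribution for the next observation is Lomax; its mean is β/(α−1) = 35.25/10.26 = 3.4357.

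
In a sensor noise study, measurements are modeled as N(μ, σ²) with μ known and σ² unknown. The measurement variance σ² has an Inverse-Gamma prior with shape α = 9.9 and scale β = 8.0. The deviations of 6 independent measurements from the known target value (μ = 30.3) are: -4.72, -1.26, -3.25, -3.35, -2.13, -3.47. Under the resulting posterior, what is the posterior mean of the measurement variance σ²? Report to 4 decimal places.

3.2869

With known mean μ and an Inverse-Gamma(α, β) prior on σ², the Normal likelihood is conjugate: posterior is Inv-Gamma(α + n/2, β + Σ(xᵢ−μ)²/2).
Σ(xᵢ−μ)² = (-4.72)² + (-1.26)² + (-3.25)² + (-3.35)² + (-2.13)² + (-3.47)² = 62.2288.
Posterior: Inv-Gamma(9.9 + 6/2, 8.0 + 62.2288/2) = Inv-Gamma(12.90, 39.11440).
E[σ²|data] = β/(α−1) = 39.11440/11.90 = 3.2869.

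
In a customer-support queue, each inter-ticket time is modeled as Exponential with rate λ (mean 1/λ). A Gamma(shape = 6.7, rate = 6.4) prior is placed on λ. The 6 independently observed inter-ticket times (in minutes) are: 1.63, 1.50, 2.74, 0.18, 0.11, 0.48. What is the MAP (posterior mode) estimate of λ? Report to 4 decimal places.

0.8972

With a Gamma(shape α, rate β) prior on the exponential rate λ, the posterior after n observations with total T = Σxᵢ is Gamma(α+n, β+T).
Sum of observations T = 6.64 minutes; n = 6.
Posterior: Gamma(6.7+6, 6.4+6.64) = Gamma(12.7, 13.04).
Mode = (α−1)/β = 0.8972.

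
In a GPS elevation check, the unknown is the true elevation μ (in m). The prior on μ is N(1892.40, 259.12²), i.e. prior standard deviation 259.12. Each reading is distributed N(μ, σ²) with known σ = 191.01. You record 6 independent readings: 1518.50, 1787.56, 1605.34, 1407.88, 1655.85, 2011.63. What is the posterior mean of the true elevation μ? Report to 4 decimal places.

For Normal data with known variance σ², a Normal(μ₀, σ₀²) prior on μ is conjugate. Posterior precision = 1/σ₀² + n/σ²; posterior mean is the precision-weighted average of μ₀ and x̄.
Σxᵢ = 1518.50 + 1787.56 + 1605.34 + 1407.88 + 1655.85 + 2011.63 = 9986.76, so n·x̄ = 9986.76.
σ₀² = 259.12² = 67143.1744, σ² = 191.01² = 36484.8201; σ² + n·σ₀² = 36484.8201 + 6·67143.1744 = 439343.8665.
Posterior mean = (μ₀/σ₀² + n·x̄/σ²)/(1/σ₀² + n/σ²) = (σ²·μ₀ + σ₀²·n·x̄)/(σ² + n·σ₀²) = (36484.8201·1892.40 + 67143.1744·9986.76)/439343.8665 = 739586641.928184/439343.8665 = 1683.3890.

1683.3890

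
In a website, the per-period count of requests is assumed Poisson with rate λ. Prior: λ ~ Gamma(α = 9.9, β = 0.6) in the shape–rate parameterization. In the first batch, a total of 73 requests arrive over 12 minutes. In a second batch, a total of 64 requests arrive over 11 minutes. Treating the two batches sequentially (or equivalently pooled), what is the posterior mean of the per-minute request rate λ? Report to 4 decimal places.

6.2246

With a Gamma(shape α, rate β) prior, the Poisson likelihood is conjugate: the posterior is Gamma(α + ΣXᵢ, β + n).
After batch 1: Gamma(α+S, β+n) = Gamma(9.9+73, 0.6+12) = Gamma(82.9, 12.6).
After batch 2: Gamma(α+S, β+n) = Gamma(82.9+64, 12.6+11) = Gamma(146.9, 23.6).
Posterior mean = α/β = 146.9/23.6 = 6.2246.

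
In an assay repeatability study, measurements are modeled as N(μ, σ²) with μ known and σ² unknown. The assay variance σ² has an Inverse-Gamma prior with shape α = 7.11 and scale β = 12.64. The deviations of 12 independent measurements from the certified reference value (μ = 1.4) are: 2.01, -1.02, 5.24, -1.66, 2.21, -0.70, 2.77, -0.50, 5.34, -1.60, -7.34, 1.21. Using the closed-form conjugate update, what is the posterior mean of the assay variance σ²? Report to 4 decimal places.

With known mean μ and an Inverse-Gamma(α, β) prior on σ², the Normal likelihood is conjugate: posterior is Inv-Gamma(α + n/2, β + Σ(xᵢ−μ)²/2).
Σ(xᵢ−μ)² = (2.01)² + (-1.02)² + (5.24)² + (-1.66)² + (2.21)² + (-0.70)² + (2.77)² + (-0.50)² + (5.34)² + (-1.60)² + (-7.34)² + (1.21)² = 135.0060.
Posterior: Inv-Gamma(7.11 + 12/2, 12.64 + 135.0060/2) = Inv-Gamma(13.11, 80.14300).
E[σ²|data] = β/(α−1) = 80.14300/12.11 = 6.6179.

6.6179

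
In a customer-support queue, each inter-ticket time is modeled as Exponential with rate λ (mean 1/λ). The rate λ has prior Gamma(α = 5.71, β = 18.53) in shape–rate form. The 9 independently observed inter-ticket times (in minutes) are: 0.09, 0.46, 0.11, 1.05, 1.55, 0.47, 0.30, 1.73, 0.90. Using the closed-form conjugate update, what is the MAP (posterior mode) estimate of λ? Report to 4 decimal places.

With a Gamma(shape α, rate β) prior on the exponential rate λ, the posterior after n observations with total T = Σxᵢ is Gamma(α+n, β+T).
Sum of observations T = 6.66 minutes; n = 9.
Posterior: Gamma(5.71+9, 18.53+6.66) = Gamma(14.71, 25.19).
Mode = (α−1)/β = 0.5443.

0.5443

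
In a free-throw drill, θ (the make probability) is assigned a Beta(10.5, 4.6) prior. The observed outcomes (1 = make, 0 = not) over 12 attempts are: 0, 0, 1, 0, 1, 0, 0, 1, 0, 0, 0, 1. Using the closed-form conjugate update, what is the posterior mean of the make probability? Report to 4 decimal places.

The Beta prior is conjugate to a Binomial/Bernoulli likelihood; the update adds successes to α and failures to β.
Posterior: Beta(α+k, β+n−k) = Beta(10.5+4, 4.6+8) = Beta(14.5, 12.6).
Posterior mean = α/(α+β) = 14.5/27.1 = 0.5351.

0.5351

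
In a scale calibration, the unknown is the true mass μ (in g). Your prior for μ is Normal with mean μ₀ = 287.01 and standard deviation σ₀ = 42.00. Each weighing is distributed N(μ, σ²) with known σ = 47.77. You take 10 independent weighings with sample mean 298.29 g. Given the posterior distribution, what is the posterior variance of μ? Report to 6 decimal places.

For Normal data with known variance σ², a Normal(μ₀, σ₀²) prior on μ is conjugate. Posterior precision = 1/σ₀² + n/σ²; posterior mean is the precision-weighted average of μ₀ and x̄.
σ₀² = 42.00² = 1764, σ² = 47.77² = 2281.9729; σ² + n·σ₀² = 2281.9729 + 10·1764 = 19921.9729.
Posterior precision = 1/σ₀² + n/σ² = 1/1764 + 10/2281.9729 = (σ² + n·σ₀²)/(σ₀²σ²) = 19921.9729/(1764·2281.9729); posterior variance σₙ² = σ₀²σ²/(σ² + n·σ₀²) = 1764·2281.9729/19921.9729 = 202.058311.

202.058311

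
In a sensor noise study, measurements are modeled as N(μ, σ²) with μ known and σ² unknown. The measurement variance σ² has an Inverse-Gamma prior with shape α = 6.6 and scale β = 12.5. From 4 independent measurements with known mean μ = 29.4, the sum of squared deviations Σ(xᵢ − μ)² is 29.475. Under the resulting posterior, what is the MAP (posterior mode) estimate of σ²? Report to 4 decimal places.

2.8372

With known mean μ and an Inverse-Gamma(α, β) prior on σ², the Normal likelihood is conjugate: posterior is Inv-Gamma(α + n/2, β + Σ(xᵢ−μ)²/2).
Posterior: Inv-Gamma(6.6 + 4/2, 12.5 + 29.475/2) = Inv-Gamma(8.60, 27.2375).
Mode = β/(α+1) = 27.2375/9.60 = 2.8372.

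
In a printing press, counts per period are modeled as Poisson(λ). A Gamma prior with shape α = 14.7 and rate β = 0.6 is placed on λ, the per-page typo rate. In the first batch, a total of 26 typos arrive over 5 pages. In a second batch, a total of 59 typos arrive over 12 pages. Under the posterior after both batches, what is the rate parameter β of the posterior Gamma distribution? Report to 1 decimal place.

With a Gamma(shape α, rate β) prior, the Poisson likelihood is conjugate: the posterior is Gamma(α + ΣXᵢ, β + n).
After batch 1: Gamma(α+S, β+n) = Gamma(14.7+26, 0.6+5) = Gamma(40.7, 5.6).
After batch 2: Gamma(α+S, β+n) = Gamma(40.7+59, 5.6+12) = Gamma(99.7, 17.6).
Posterior β = 17.6.

17.6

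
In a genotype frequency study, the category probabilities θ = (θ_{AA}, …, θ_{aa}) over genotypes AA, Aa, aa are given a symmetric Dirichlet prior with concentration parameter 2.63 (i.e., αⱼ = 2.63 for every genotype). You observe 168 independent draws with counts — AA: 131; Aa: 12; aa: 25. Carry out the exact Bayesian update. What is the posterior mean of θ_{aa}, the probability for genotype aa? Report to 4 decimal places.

The Dirichlet prior is conjugate to the Multinomial likelihood: each posterior αⱼ = prior αⱼ + observed count nⱼ.
Posterior concentration: (133.63, 14.63, 27.63), total = 175.89.
E[θ_{aa}|data] = α_{aa}/Σα = 27.63/175.89 = 0.1571.

0.1571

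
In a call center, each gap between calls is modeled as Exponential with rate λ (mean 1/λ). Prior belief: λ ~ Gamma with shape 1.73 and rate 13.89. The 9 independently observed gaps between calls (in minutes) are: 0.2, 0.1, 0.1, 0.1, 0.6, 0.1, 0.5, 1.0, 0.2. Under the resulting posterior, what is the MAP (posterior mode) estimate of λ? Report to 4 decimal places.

0.5795

With a Gamma(shape α, rate β) prior on the exponential rate λ, the posterior after n observations with total T = Σxᵢ is Gamma(α+n, β+T).
Sum of observations T = 2.9 minutes; n = 9.
Posterior: Gamma(1.73+9, 13.89+2.9) = Gamma(10.73, 16.79).
Mode = (α−1)/β = 0.5795.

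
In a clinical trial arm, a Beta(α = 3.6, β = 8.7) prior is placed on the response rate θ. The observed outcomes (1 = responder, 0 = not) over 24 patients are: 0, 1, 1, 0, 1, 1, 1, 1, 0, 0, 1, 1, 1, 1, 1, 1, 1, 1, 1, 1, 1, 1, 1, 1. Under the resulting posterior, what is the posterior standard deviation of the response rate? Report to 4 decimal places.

The Beta prior is conjugate to a Binomial/Bernoulli likelihood; the update adds successes to α and failures to β.
Posterior: Beta(α+k, β+n−k) = Beta(3.6+20, 8.7+4) = Beta(23.6, 12.7).
Var = αβ/((α+β)²(α+β+1)) = 23.6·12.7/(36.3²·37.3) = 0.00609809; SD = √0.00609809 = 0.0781.

0.0781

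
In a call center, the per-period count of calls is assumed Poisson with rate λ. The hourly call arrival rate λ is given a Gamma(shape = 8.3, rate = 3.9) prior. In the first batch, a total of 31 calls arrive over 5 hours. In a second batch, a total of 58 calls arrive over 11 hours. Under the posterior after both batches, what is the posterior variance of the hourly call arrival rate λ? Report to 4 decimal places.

0.2457

With a Gamma(shape α, rate β) prior, the Poisson likelihood is conjugate: the posterior is Gamma(α + ΣXᵢ, β + n).
After batch 1: Gamma(α+S, β+n) = Gamma(8.3+31, 3.9+5) = Gamma(39.3, 8.9).
After batch 2: Gamma(α+S, β+n) = Gamma(39.3+58, 8.9+11) = Gamma(97.3, 19.9).
Var = α/β² = 97.3/19.9² = 0.2457.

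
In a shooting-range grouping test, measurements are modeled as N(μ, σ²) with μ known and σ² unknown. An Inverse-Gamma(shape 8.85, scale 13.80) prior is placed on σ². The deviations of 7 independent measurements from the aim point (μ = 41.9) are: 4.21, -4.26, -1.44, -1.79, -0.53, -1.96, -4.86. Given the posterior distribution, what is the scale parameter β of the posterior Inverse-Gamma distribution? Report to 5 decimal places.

48.24575

With known mean μ and an Inverse-Gamma(α, β) prior on σ², the Normal likelihood is conjugate: posterior is Inv-Gamma(α + n/2, β + Σ(xᵢ−μ)²/2).
Σ(xᵢ−μ)² = (4.21)² + (-4.26)² + (-1.44)² + (-1.79)² + (-0.53)² + (-1.96)² + (-4.86)² = 68.8915.
Posterior: Inv-Gamma(8.85 + 7/2, 13.80 + 68.8915/2) = Inv-Gamma(12.35, 48.24575).
Posterior β = 48.24575.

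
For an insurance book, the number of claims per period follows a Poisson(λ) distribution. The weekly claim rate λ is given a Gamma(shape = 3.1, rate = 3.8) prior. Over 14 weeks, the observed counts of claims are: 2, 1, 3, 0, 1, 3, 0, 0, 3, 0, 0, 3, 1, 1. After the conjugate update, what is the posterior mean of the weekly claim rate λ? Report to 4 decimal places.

With a Gamma(shape α, rate β) prior, the Poisson likelihood is conjugate: the posterior is Gamma(α + ΣXᵢ, β + n).
Sum of counts S = 18 over n = 14 weeks.
Posterior: Gamma(α+S, β+n) = Gamma(3.1+18, 3.8+14) = Gamma(21.1, 17.8).
Posterior mean = α/β = 21.1/17.8 = 1.1854.

1.1854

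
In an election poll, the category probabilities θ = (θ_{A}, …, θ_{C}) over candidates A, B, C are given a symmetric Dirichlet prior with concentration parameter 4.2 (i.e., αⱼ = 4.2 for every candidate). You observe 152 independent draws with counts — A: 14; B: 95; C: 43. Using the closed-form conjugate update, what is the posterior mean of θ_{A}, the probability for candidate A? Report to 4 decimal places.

The Dirichlet prior is conjugate to the Multinomial likelihood: each posterior αⱼ = prior αⱼ + observed count nⱼ.
Posterior concentration: (18.2, 99.2, 47.2), total = 164.6.
E[θ_{A}|data] = α_{A}/Σα = 18.2/164.6 = 0.1106.

0.1106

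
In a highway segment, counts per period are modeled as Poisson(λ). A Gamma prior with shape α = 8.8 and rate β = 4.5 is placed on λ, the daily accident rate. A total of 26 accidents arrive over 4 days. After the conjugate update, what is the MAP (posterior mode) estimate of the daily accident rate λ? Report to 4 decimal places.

3.9765

With a Gamma(shape α, rate β) prior, the Poisson likelihood is conjugate: the posterior is Gamma(α + ΣXᵢ, β + n).
Posterior: Gamma(α+S, β+n) = Gamma(8.8+26, 4.5+4) = Gamma(34.8, 8.5).
Mode of Gamma(α,β) for α≥1 is (α−1)/β = 33.8/8.5 = 3.9765.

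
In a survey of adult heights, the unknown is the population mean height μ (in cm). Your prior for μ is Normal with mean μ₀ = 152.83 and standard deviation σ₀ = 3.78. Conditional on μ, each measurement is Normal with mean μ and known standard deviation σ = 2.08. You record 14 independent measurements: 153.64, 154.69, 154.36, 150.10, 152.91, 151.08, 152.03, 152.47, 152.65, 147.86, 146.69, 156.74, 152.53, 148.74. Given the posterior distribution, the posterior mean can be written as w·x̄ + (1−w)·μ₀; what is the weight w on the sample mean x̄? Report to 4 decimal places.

For Normal data with known variance σ², a Normal(μ₀, σ₀²) prior on μ is conjugate. Posterior precision = 1/σ₀² + n/σ²; posterior mean is the precision-weighted average of μ₀ and x̄.
σ₀² = 3.78² = 14.2884, σ² = 2.08² = 4.3264. Prior precision 1/σ₀² = 1/14.2884; data precision n/σ² = 14/4.3264.
w = (n/σ²)/(1/σ₀² + n/σ²) = n·σ₀²/(σ² + n·σ₀²) = 14·14.2884/(4.3264 + 14·14.2884) = 200.0376/204.364 = 0.9788.

0.9788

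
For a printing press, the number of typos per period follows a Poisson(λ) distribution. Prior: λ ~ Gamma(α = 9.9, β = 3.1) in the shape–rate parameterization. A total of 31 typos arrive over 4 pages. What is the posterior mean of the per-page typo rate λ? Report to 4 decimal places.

5.7606

With a Gamma(shape α, rate β) prior, the Poisson likelihood is conjugate: the posterior is Gamma(α + ΣXᵢ, β + n).
Posterior: Gamma(α+S, β+n) = Gamma(9.9+31, 3.1+4) = Gamma(40.9, 7.1).
Posterior mean = α/β = 40.9/7.1 = 5.7606.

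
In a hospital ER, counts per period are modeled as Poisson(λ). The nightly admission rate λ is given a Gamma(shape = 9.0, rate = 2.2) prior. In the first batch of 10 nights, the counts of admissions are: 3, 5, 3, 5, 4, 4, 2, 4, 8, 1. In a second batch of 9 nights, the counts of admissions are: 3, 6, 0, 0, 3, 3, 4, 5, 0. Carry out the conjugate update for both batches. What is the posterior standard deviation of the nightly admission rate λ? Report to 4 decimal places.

0.4002

With a Gamma(shape α, rate β) prior, the Poisson likelihood is conjugate: the posterior is Gamma(α + ΣXᵢ, β + n).
Batch 1: sum of counts S = 39 over n = 10 nights.
After batch 1: Gamma(α+S, β+n) = Gamma(9.0+39, 2.2+10) = Gamma(48.0, 12.2).
Batch 2: sum of counts S = 24 over n = 9 nights.
After batch 2: Gamma(α+S, β+n) = Gamma(48.0+24, 12.2+9) = Gamma(72.0, 21.2).
SD = √α/β = √72.0/21.2 = 0.4002.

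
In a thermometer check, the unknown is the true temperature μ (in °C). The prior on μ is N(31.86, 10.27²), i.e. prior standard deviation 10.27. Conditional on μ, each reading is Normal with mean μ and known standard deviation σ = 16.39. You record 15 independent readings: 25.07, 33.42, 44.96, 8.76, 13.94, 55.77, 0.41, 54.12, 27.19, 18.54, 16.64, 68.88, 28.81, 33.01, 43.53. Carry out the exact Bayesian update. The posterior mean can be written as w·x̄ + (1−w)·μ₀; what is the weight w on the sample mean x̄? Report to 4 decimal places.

For Normal data with known variance σ², a Normal(μ₀, σ₀²) prior on μ is conjugate. Posterior precision = 1/σ₀² + n/σ²; posterior mean is the precision-weighted average of μ₀ and x̄.
σ₀² = 10.27² = 105.4729, σ² = 16.39² = 268.6321. Prior precision 1/σ₀² = 1/105.4729; data precision n/σ² = 15/268.6321.
w = (n/σ²)/(1/σ₀² + n/σ²) = n·σ₀²/(σ² + n·σ₀²) = 15·105.4729/(268.6321 + 15·105.4729) = 1582.0935/1850.7256 = 0.8549.

0.8549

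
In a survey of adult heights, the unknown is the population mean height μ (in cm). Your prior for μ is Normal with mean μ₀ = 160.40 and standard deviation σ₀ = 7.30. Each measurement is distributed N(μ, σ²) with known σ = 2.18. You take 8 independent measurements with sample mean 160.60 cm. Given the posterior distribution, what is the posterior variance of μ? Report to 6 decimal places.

For Normal data with known variance σ², a Normal(μ₀, σ₀²) prior on μ is conjugate. Posterior precision = 1/σ₀² + n/σ²; posterior mean is the precision-weighted average of μ₀ and x̄.
σ₀² = 7.30² = 53.29, σ² = 2.18² = 4.7524; σ² + n·σ₀² = 4.7524 + 8·53.29 = 431.0724.
Posterior precision = 1/σ₀² + n/σ² = 1/53.29 + 8/4.7524 = (σ² + n·σ₀²)/(σ₀²σ²) = 431.0724/(53.29·4.7524); posterior variance σₙ² = σ₀²σ²/(σ² + n·σ₀²) = 53.29·4.7524/431.0724 = 0.587501.

0.587501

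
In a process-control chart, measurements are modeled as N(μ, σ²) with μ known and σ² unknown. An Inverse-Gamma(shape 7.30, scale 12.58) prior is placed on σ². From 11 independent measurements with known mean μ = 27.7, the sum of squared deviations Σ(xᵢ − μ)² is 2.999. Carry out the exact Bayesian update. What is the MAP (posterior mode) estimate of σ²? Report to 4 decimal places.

With known mean μ and an Inverse-Gamma(α, β) prior on σ², the Normal likelihood is conjugate: posterior is Inv-Gamma(α + n/2, β + Σ(xᵢ−μ)²/2).
Posterior: Inv-Gamma(7.30 + 11/2, 12.58 + 2.999/2) = Inv-Gamma(12.80, 14.0795).
Mode = β/(α+1) = 14.0795/13.80 = 1.0203.

1.0203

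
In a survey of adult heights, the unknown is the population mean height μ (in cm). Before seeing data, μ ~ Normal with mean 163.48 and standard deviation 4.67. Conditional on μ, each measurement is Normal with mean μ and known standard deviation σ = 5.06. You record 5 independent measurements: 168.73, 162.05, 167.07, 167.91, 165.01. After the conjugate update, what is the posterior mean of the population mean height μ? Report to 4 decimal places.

For Normal data with known variance σ², a Normal(μ₀, σ₀²) prior on μ is conjugate. Posterior precision = 1/σ₀² + n/σ²; posterior mean is the precision-weighted average of μ₀ and x̄.
Σxᵢ = 168.73 + 162.05 + 167.07 + 167.91 + 165.01 = 830.77, so n·x̄ = 830.77.
σ₀² = 4.67² = 21.8089, σ² = 5.06² = 25.6036; σ² + n·σ₀² = 25.6036 + 5·21.8089 = 134.6481.
Posterior mean = (μ₀/σ₀² + n·x̄/σ²)/(1/σ₀² + n/σ²) = (σ²·μ₀ + σ₀²·n·x̄)/(σ² + n·σ₀²) = (25.6036·163.48 + 21.8089·830.77)/134.6481 = 22303.856381/134.6481 = 165.6455.

165.6455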